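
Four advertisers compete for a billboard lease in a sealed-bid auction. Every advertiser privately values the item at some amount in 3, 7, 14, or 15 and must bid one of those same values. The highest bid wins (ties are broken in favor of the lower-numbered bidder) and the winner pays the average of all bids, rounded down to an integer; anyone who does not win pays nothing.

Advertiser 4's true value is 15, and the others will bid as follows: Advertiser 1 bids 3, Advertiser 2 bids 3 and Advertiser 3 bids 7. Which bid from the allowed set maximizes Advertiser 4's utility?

Bid 3: loses, pays 0, utility 0.
Bid 7: loses, pays 0, utility 0.
Bid 14: wins, pays 6, utility 15 - 6 = 9.
Bid 15: wins, pays 7, utility 15 - 7 = 8.
The best choice is 14 with utility 9.

14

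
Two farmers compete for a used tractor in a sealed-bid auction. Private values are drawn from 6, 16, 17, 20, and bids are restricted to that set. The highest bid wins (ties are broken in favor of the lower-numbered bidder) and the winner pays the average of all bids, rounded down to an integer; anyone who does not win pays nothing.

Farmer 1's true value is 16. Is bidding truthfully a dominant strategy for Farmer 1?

No

Consider the case where Farmer 2 bids 6.
Truthful bid 16: wins, pays 11, utility 16 - 11 = 5.
Bid 6 instead: wins, pays 6, utility 16 - 6 = 10.
Since 10 > 5, bidding 6 is strictly better here, so truthful bidding is not dominant.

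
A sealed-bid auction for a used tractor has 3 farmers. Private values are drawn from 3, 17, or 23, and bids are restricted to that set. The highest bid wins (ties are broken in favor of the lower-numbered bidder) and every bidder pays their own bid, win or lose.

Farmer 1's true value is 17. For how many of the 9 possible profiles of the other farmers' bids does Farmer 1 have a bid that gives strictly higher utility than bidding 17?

6

Others bid (3, 3): truth gives 0; bid 3 gives 14 > 0. Violating.
Others bid (3, 23): truth gives -17; bid 3 gives -3 > -17. Violating.
Others bid (17, 23): truth gives -17; bid 3 gives -3 > -17. Violating.
Others bid (23, 3): truth gives -17; bid 3 gives -3 > -17. Violating.
Others bid (3, 17): truth gives 0; no alternative beats it.
Others bid (17, 3): truth gives 0; no alternative beats it.
(Checking all 9 profiles: 6 have a profitable deviation, 3 do not.)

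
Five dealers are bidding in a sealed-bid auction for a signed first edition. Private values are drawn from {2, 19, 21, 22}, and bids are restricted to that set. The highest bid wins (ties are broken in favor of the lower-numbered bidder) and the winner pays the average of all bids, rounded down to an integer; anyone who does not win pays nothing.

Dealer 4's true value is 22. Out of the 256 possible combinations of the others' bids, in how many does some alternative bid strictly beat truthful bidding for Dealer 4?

3

Others bid (2, 2, 2, 2): truth gives 16; bid 19 gives 17 > 16. Violating.
Others bid (2, 2, 2, 19): truth gives 13; bid 19 gives 14 > 13. Violating.
Others bid (19, 19, 19, 21): truth gives 2; bid 21 gives 3 > 2. Violating.
Others bid (2, 2, 2, 21): truth gives 13; no alternative beats it.
Others bid (2, 2, 2, 22): truth gives 12; no alternative beats it.
(Checking all 256 profiles: 3 have a profitable deviation, 253 do not.)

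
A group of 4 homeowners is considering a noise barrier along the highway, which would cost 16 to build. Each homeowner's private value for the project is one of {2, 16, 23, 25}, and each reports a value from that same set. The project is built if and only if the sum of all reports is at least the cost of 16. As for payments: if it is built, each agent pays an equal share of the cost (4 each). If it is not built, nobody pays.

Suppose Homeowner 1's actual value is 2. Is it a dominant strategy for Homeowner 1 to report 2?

Check each profile of the others' reports and compare truth against every alternative report.
Others report (2, 2, 2): truth gives 0, best alternative gives -2.
Others report (2, 2, 16): truth gives -2, best alternative gives -2.
Others report (2, 2, 23): truth gives -2, best alternative gives -2.
Others report (2, 2, 25): truth gives -2, best alternative gives -2.
Others report (2, 16, 2): truth gives -2, best alternative gives -2.
Others report (2, 16, 16): truth gives -2, best alternative gives -2.
(Remaining 58 profiles checked similarly; truth is weakly best in each.)
In every case the truthful report is at least as good as any alternative, so it is a dominant strategy.

Yes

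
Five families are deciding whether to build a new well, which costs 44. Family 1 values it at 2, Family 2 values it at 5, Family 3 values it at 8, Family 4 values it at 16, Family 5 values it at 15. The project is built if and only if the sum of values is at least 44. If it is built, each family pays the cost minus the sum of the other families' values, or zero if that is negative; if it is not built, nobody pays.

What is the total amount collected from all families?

36

Total value 46 ≥ cost 44, so it is built.
Family 1: others sum to 44; max(0, 44 - 44) = 0.
Family 2: others sum to 41; max(0, 44 - 41) = 3.
Family 3: others sum to 38; max(0, 44 - 38) = 6.
Family 4: others sum to 30; max(0, 44 - 30) = 14.
Family 5: others sum to 31; max(0, 44 - 31) = 13.
Total collected = 0 + 3 + 6 + 14 + 13 = 36.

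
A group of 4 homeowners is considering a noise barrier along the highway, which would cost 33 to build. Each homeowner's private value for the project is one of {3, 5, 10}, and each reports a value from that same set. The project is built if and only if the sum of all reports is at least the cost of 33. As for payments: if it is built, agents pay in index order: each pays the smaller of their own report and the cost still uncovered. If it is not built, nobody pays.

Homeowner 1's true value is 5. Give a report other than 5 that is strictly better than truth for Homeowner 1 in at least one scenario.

3

Suppose Homeowner 2 reports 10, Homeowner 3 reports 10 and Homeowner 4 reports 10.
Report 5: project built, pays 5, utility 5 - 5 = 0.
Report 3: project built, pays 3, utility 5 - 3 = 2.
So reporting 3 beats truth here (2 > 0).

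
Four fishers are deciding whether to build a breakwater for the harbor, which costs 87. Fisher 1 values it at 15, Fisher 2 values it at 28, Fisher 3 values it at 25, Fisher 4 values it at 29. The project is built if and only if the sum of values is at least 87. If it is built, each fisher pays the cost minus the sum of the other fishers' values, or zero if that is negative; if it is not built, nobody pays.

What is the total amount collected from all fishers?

57

Total value 97 ≥ cost 87, so it is built.
Fisher 1: others sum to 82; max(0, 87 - 82) = 5.
Fisher 2: others sum to 69; max(0, 87 - 69) = 18.
Fisher 3: others sum to 72; max(0, 87 - 72) = 15.
Fisher 4: others sum to 68; max(0, 87 - 68) = 19.
Total collected = 5 + 18 + 15 + 19 = 57.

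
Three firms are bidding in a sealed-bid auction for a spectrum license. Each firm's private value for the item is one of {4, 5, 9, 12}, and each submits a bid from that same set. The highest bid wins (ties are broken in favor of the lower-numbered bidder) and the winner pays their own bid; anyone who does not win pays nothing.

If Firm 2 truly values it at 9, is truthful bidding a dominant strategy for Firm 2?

No

Consider the case where Firm 1 bids 4 and Firm 3 bids 4.
Truthful bid 9: wins, pays 9, utility 9 - 9 = 0.
Bid 5 instead: wins, pays 5, utility 9 - 5 = 4.
Since 4 > 0, bidding 5 is strictly better here, so truthful bidding is not dominant.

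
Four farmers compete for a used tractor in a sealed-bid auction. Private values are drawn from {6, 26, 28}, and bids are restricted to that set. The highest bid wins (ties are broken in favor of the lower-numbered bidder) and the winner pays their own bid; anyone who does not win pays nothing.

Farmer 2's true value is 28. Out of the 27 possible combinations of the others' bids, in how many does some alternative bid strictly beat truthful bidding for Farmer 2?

4

Others bid (6, 6, 6): truth gives 0; bid 26 gives 2 > 0. Violating.
Others bid (6, 6, 26): truth gives 0; bid 26 gives 2 > 0. Violating.
Others bid (6, 26, 6): truth gives 0; bid 26 gives 2 > 0. Violating.
Others bid (6, 26, 26): truth gives 0; bid 26 gives 2 > 0. Violating.
Others bid (6, 6, 28): truth gives 0; no alternative beats it.
Others bid (6, 26, 28): truth gives 0; no alternative beats it.
(Checking all 27 profiles: 4 have a profitable deviation, 23 do not.)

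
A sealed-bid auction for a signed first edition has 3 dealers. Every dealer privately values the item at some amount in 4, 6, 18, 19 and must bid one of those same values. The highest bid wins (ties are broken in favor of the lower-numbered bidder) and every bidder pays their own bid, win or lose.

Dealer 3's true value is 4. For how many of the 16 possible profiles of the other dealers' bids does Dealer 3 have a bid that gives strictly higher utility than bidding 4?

Others bid (4, 4): truth gives -4; bid 6 gives -2 > -4. Violating.
Others bid (4, 6): truth gives -4; no alternative beats it.
Others bid (4, 18): truth gives -4; no alternative beats it.
(Checking all 16 profiles: 1 has a profitable deviation, 15 do not.)

1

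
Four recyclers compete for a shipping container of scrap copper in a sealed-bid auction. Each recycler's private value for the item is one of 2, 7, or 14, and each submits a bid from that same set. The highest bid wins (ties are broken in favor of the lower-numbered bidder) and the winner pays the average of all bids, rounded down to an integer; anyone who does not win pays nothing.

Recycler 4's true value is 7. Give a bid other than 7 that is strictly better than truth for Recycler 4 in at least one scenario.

14

Suppose Recycler 1 bids 2, Recycler 2 bids 2 and Recycler 3 bids 7.
Bid 7: loses, pays 0, utility 0.
Bid 14: wins, pays 6, utility 7 - 6 = 1.
So bidding 14 beats truth here (1 > 0).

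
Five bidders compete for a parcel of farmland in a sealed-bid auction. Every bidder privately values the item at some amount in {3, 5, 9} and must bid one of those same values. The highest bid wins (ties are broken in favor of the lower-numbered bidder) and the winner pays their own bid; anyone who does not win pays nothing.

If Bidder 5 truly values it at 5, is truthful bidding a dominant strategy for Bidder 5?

Check each profile of the others' bids and compare truth against every alternative bid.
Others bid (3, 3, 3, 3): truth gives 0, best alternative gives 0.
Others bid (3, 3, 3, 5): truth gives 0, best alternative gives 0.
Others bid (3, 3, 3, 9): truth gives 0, best alternative gives 0.
Others bid (3, 3, 5, 3): truth gives 0, best alternative gives 0.
Others bid (3, 3, 5, 5): truth gives 0, best alternative gives 0.
Others bid (3, 3, 5, 9): truth gives 0, best alternative gives 0.
(Remaining 75 profiles checked similarly; truth is weakly best in each.)
In every case the truthful bid is at least as good as any alternative, so it is a dominant strategy.

Yes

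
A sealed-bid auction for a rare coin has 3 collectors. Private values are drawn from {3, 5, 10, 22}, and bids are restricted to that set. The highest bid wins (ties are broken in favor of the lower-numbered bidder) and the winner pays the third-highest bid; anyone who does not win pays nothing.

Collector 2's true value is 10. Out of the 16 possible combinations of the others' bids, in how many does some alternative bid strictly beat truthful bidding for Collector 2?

4

Others bid (3, 22): truth gives 0; bid 22 gives 7 > 0. Violating.
Others bid (5, 22): truth gives 0; bid 22 gives 5 > 0. Violating.
Others bid (10, 3): truth gives 0; bid 22 gives 7 > 0. Violating.
Others bid (10, 5): truth gives 0; bid 22 gives 5 > 0. Violating.
Others bid (3, 3): truth gives 7; no alternative beats it.
Others bid (3, 5): truth gives 7; no alternative beats it.
(Checking all 16 profiles: 4 have a profitable deviation, 12 do not.)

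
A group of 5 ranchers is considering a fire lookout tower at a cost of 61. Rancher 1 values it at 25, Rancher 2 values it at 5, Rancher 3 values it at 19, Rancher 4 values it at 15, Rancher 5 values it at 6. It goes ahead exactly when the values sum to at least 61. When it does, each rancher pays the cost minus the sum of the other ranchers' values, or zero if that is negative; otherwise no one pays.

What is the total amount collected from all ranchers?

Total value 70 ≥ cost 61, so it is built.
Rancher 1: others sum to 45; max(0, 61 - 45) = 16.
Rancher 2: others sum to 65; max(0, 61 - 65) = 0.
Rancher 3: others sum to 51; max(0, 61 - 51) = 10.
Rancher 4: others sum to 55; max(0, 61 - 55) = 6.
Rancher 5: others sum to 64; max(0, 61 - 64) = 0.
Total collected = 16 + 0 + 10 + 6 + 0 = 32.

32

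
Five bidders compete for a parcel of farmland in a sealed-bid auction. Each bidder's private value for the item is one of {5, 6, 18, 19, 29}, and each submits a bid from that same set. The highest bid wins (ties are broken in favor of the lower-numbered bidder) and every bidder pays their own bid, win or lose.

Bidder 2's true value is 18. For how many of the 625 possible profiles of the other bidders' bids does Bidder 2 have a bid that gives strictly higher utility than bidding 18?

579

Others bid (5, 5, 5, 5): truth gives 0; bid 6 gives 12 > 0. Violating.
Others bid (5, 5, 5, 6): truth gives 0; bid 6 gives 12 > 0. Violating.
Others bid (5, 5, 5, 19): truth gives -18; bid 19 gives -1 > -18. Violating.
Others bid (5, 5, 5, 29): truth gives -18; bid 5 gives -5 > -18. Violating.
Others bid (5, 5, 5, 18): truth gives 0; no alternative beats it.
Others bid (5, 5, 6, 18): truth gives 0; no alternative beats it.
(Checking all 625 profiles: 579 have a profitable deviation, 46 do not.)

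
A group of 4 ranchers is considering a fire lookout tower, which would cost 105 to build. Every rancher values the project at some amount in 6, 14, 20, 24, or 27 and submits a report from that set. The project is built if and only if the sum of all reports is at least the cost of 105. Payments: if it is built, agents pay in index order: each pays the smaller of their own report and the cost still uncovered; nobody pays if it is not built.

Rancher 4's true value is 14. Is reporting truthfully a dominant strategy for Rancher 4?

Yes

Check each profile of the others' reports and compare truth against every alternative report.
Others report (6, 6, 6): truth gives 0, best alternative gives 0.
Others report (6, 6, 14): truth gives 0, best alternative gives 0.
Others report (6, 6, 20): truth gives 0, best alternative gives 0.
Others report (6, 6, 24): truth gives 0, best alternative gives 0.
Others report (6, 6, 27): truth gives 0, best alternative gives 0.
Others report (6, 14, 6): truth gives 0, best alternative gives 0.
(Remaining 119 profiles checked similarly; truth is weakly best in each.)
In every case the truthful report is at least as good as any alternative, so it is a dominant strategy.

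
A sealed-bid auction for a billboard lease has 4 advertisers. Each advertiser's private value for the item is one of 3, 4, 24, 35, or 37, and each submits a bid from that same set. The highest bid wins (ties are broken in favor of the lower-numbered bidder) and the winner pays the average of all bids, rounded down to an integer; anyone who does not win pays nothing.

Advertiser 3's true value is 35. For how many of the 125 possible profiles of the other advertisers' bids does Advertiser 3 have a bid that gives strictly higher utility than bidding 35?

54

Others bid (3, 3, 3): truth gives 24; bid 4 gives 32 > 24. Violating.
Others bid (3, 3, 4): truth gives 24; bid 4 gives 32 > 24. Violating.
Others bid (3, 3, 24): truth gives 19; bid 24 gives 22 > 19. Violating.
Others bid (3, 3, 37): truth gives 0; bid 37 gives 15 > 0. Violating.
Others bid (3, 3, 35): truth gives 16; no alternative beats it.
Others bid (3, 4, 35): truth gives 16; no alternative beats it.
(Checking all 125 profiles: 54 have a profitable deviation, 71 do not.)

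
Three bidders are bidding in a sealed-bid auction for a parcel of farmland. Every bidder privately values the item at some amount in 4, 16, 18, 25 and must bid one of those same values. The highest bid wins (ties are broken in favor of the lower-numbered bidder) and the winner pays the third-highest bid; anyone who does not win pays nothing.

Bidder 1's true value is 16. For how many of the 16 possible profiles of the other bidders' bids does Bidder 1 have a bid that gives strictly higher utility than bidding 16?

Others bid (4, 18): truth gives 0; bid 18 gives 12 > 0. Violating.
Others bid (4, 25): truth gives 0; bid 25 gives 12 > 0. Violating.
Others bid (18, 4): truth gives 0; bid 18 gives 12 > 0. Violating.
Others bid (25, 4): truth gives 0; bid 25 gives 12 > 0. Violating.
Others bid (4, 4): truth gives 12; no alternative beats it.
Others bid (4, 16): truth gives 12; no alternative beats it.
(Checking all 16 profiles: 4 have a profitable deviation, 12 do not.)

4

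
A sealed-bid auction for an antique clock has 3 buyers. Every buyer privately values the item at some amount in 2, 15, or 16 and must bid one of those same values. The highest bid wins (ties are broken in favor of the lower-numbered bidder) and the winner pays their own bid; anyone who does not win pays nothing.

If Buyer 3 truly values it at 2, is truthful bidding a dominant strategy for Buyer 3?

Check each profile of the others' bids and compare truth against every alternative bid.
Others bid (2, 2): truth gives 0, best alternative gives -13.
Others bid (2, 15): truth gives 0, best alternative gives 0.
Others bid (2, 16): truth gives 0, best alternative gives 0.
Others bid (15, 2): truth gives 0, best alternative gives 0.
Others bid (15, 15): truth gives 0, best alternative gives 0.
Others bid (15, 16): truth gives 0, best alternative gives 0.
(Remaining 3 profiles checked similarly; truth is weakly best in each.)
In every case the truthful bid is at least as good as any alternative, so it is a dominant strategy.

Yes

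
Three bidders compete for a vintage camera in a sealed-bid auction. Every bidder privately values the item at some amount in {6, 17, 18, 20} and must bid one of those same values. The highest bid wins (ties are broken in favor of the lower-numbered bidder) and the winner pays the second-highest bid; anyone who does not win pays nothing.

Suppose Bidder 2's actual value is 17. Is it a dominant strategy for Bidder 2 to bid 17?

Check each profile of the others' bids and compare truth against every alternative bid.
Others bid (6, 6): truth gives 11, best alternative gives 11.
Others bid (6, 17): truth gives 0, best alternative gives 0.
Others bid (6, 18): truth gives 0, best alternative gives 0.
Others bid (6, 20): truth gives 0, best alternative gives 0.
Others bid (17, 6): truth gives 0, best alternative gives 0.
Others bid (17, 17): truth gives 0, best alternative gives 0.
(Remaining 10 profiles checked similarly; truth is weakly best in each.)
In every case the truthful bid is at least as good as any alternative, so it is a dominant strategy.

Yes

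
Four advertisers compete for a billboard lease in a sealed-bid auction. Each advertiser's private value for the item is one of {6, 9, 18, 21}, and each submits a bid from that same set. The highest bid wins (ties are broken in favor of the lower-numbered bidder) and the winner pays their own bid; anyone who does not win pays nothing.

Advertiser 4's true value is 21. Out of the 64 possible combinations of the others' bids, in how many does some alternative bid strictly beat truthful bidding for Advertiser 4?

Others bid (6, 6, 6): truth gives 0; bid 9 gives 12 > 0. Violating.
Others bid (6, 6, 9): truth gives 0; bid 18 gives 3 > 0. Violating.
Others bid (6, 9, 6): truth gives 0; bid 18 gives 3 > 0. Violating.
Others bid (6, 9, 9): truth gives 0; bid 18 gives 3 > 0. Violating.
Others bid (6, 6, 18): truth gives 0; no alternative beats it.
Others bid (6, 6, 21): truth gives 0; no alternative beats it.
(Checking all 64 profiles: 8 have a profitable deviation, 56 do not.)

8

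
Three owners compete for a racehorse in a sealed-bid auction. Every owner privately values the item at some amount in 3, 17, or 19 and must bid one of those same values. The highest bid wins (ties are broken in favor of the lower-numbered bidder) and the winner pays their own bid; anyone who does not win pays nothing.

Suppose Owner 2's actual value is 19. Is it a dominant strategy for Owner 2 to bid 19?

Consider the case where Owner 1 bids 3 and Owner 3 bids 3.
Truthful bid 19: wins, pays 19, utility 19 - 19 = 0.
Bid 17 instead: wins, pays 17, utility 19 - 17 = 2.
Since 2 > 0, bidding 17 is strictly better here, so truthful bidding is not dominant.

No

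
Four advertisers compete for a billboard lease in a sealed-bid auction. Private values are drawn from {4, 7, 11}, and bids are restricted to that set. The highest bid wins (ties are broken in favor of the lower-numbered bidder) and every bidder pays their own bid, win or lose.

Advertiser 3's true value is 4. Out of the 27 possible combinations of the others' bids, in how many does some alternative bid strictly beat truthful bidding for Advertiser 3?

Others bid (4, 4, 4): truth gives -4; bid 7 gives -3 > -4. Violating.
Others bid (4, 4, 7): truth gives -4; bid 7 gives -3 > -4. Violating.
Others bid (4, 4, 11): truth gives -4; no alternative beats it.
Others bid (4, 7, 4): truth gives -4; no alternative beats it.
(Checking all 27 profiles: 2 have a profitable deviation, 25 do not.)

2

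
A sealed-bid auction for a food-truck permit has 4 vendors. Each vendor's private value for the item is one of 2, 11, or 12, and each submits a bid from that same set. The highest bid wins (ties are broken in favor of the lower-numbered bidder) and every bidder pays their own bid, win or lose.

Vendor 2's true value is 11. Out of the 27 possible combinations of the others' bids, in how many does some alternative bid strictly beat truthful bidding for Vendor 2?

23

Others bid (2, 2, 12): truth gives -11; bid 12 gives -1 > -11. Violating.
Others bid (2, 11, 12): truth gives -11; bid 12 gives -1 > -11. Violating.
Others bid (2, 12, 2): truth gives -11; bid 12 gives -1 > -11. Violating.
Others bid (2, 12, 11): truth gives -11; bid 12 gives -1 > -11. Violating.
Others bid (2, 2, 2): truth gives 0; no alternative beats it.
Others bid (2, 2, 11): truth gives 0; no alternative beats it.
(Checking all 27 profiles: 23 have a profitable deviation, 4 do not.)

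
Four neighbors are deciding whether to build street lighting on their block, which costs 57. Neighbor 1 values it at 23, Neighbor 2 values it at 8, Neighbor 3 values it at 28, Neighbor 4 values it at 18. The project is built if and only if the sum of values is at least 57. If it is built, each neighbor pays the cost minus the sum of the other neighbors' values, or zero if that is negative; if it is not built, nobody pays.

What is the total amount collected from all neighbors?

11

Total value 77 ≥ cost 57, so it is built.
Neighbor 1: others sum to 54; max(0, 57 - 54) = 3.
Neighbor 2: others sum to 69; max(0, 57 - 69) = 0.
Neighbor 3: others sum to 49; max(0, 57 - 49) = 8.
Neighbor 4: others sum to 59; max(0, 57 - 59) = 0.
Total collected = 3 + 0 + 8 + 0 = 11.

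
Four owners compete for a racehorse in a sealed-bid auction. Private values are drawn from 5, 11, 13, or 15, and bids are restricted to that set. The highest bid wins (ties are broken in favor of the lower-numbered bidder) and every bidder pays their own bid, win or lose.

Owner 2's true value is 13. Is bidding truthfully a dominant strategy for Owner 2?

No

Consider the case where Owner 1 bids 5, Owner 3 bids 5 and Owner 4 bids 5.
Truthful bid 13: wins, pays 13, utility 13 - 13 = 0.
Bid 11 instead: wins, pays 11, utility 13 - 11 = 2.
Since 2 > 0, bidding 11 is strictly better here, so truthful bidding is not dominant.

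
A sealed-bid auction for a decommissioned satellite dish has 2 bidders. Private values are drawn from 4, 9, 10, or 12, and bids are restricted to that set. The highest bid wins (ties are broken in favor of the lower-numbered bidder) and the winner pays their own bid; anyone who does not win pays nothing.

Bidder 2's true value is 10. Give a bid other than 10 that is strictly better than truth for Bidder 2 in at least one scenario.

9

Suppose Bidder 1 bids 4.
Bid 10: wins, pays 10, utility 10 - 10 = 0.
Bid 9: wins, pays 9, utility 10 - 9 = 1.
So bidding 9 beats truth here (1 > 0).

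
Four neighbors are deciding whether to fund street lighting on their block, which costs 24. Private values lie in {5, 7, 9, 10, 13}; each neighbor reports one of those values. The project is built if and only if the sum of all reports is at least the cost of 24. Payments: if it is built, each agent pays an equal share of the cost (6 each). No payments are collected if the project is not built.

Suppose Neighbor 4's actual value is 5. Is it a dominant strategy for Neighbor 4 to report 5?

Yes

Check each profile of the others' reports and compare truth against every alternative report.
Others report (5, 5, 7): truth gives 0, best alternative gives -1.
Others report (5, 7, 5): truth gives 0, best alternative gives -1.
Others report (7, 5, 5): truth gives 0, best alternative gives -1.
Others report (5, 5, 9): truth gives -1, best alternative gives -1.
Others report (5, 5, 10): truth gives -1, best alternative gives -1.
Others report (5, 5, 13): truth gives -1, best alternative gives -1.
(Remaining 119 profiles checked similarly; truth is weakly best in each.)
In every case the truthful report is at least as good as any alternative, so it is a dominant strategy.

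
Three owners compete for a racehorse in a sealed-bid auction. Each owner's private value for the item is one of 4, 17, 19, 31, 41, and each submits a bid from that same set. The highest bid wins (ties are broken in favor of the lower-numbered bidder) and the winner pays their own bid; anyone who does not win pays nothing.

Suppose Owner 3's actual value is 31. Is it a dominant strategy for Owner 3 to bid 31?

No

Consider the case where Owner 1 bids 4 and Owner 2 bids 4.
Truthful bid 31: wins, pays 31, utility 31 - 31 = 0.
Bid 17 instead: wins, pays 17, utility 31 - 17 = 14.
Since 14 > 0, bidding 17 is strictly better here, so truthful bidding is not dominant.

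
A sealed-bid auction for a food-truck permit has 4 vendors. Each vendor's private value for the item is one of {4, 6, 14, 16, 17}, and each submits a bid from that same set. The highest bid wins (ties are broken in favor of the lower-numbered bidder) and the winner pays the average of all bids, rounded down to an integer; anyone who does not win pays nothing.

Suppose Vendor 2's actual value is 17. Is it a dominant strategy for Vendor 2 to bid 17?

Consider the case where Vendor 1 bids 4, Vendor 3 bids 4 and Vendor 4 bids 4.
Truthful bid 17: wins, pays 7, utility 17 - 7 = 10.
Bid 6 instead: wins, pays 4, utility 17 - 4 = 13.
Since 13 > 10, bidding 6 is strictly better here, so truthful bidding is not dominant.

No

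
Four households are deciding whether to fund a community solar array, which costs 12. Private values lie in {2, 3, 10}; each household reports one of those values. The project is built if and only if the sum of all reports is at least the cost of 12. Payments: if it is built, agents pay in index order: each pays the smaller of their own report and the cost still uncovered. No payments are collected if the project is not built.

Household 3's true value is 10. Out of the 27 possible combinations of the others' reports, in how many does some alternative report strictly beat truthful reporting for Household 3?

Others report (2, 2, 10): truth gives 2; report 2 gives 8 > 2. Violating.
Others report (2, 3, 10): truth gives 3; report 2 gives 8 > 3. Violating.
Others report (3, 2, 10): truth gives 3; report 2 gives 8 > 3. Violating.
Others report (3, 3, 3): truth gives 4; report 3 gives 7 > 4. Violating.
Others report (2, 2, 2): truth gives 2; no alternative beats it.
Others report (2, 2, 3): truth gives 2; no alternative beats it.
(Checking all 27 profiles: 5 have a profitable deviation, 22 do not.)

5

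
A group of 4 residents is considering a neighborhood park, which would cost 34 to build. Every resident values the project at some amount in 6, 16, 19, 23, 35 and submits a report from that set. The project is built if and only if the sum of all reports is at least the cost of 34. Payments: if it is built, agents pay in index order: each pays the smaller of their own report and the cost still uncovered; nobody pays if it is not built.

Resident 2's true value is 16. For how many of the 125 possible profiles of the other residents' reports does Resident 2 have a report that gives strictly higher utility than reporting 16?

99

Others report (6, 6, 16): truth gives 0; report 6 gives 10 > 0. Violating.
Others report (6, 6, 19): truth gives 0; report 6 gives 10 > 0. Violating.
Others report (6, 6, 23): truth gives 0; report 6 gives 10 > 0. Violating.
Others report (6, 6, 35): truth gives 0; report 6 gives 10 > 0. Violating.
Others report (6, 6, 6): truth gives 0; no alternative beats it.
Others report (35, 6, 6): truth gives 16; no alternative beats it.
(Checking all 125 profiles: 99 have a profitable deviation, 26 do not.)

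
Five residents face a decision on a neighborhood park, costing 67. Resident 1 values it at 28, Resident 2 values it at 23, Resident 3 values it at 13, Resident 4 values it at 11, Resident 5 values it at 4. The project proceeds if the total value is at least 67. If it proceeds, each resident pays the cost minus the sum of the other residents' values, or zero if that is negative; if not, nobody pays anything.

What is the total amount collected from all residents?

Total value 79 ≥ cost 67, so it is built.
Resident 1: others sum to 51; max(0, 67 - 51) = 16.
Resident 2: others sum to 56; max(0, 67 - 56) = 11.
Resident 3: others sum to 66; max(0, 67 - 66) = 1.
Resident 4: others sum to 68; max(0, 67 - 68) = 0.
Resident 5: others sum to 75; max(0, 67 - 75) = 0.
Total collected = 16 + 11 + 1 + 0 + 0 = 28.

28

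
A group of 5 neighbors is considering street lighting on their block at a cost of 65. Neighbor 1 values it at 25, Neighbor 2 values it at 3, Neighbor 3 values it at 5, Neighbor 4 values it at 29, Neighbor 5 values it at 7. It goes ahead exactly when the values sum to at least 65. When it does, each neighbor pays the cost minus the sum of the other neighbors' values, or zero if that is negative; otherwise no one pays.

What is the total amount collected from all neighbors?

Total value 69 ≥ cost 65, so it is built.
Neighbor 1: others sum to 44; max(0, 65 - 44) = 21.
Neighbor 2: others sum to 66; max(0, 65 - 66) = 0.
Neighbor 3: others sum to 64; max(0, 65 - 64) = 1.
Neighbor 4: others sum to 40; max(0, 65 - 40) = 25.
Neighbor 5: others sum to 62; max(0, 65 - 62) = 3.
Total collected = 21 + 0 + 1 + 25 + 3 = 50.

50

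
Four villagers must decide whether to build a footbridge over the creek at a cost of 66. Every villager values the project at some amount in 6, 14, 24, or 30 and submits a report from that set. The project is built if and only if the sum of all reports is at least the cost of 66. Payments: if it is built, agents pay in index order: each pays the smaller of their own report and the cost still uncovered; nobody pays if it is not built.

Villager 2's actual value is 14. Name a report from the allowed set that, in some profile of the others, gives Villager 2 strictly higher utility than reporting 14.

Suppose Villager 1 reports 6, Villager 3 reports 24 and Villager 4 reports 30.
Report 14: project built, pays 14, utility 14 - 14 = 0.
Report 6: project built, pays 6, utility 14 - 6 = 8.
So reporting 6 beats truth here (8 > 0).

6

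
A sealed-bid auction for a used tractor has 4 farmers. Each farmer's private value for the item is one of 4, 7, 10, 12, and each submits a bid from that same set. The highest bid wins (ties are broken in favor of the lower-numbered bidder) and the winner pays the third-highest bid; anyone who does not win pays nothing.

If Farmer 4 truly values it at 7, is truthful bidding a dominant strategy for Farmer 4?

Consider the case where Farmer 1 bids 4, Farmer 2 bids 4 and Farmer 3 bids 7.
Truthful bid 7: loses, pays 0, utility 0.
Bid 10 instead: wins, pays 4, utility 7 - 4 = 3.
Since 3 > 0, bidding 10 is strictly better here, so truthful bidding is not dominant.

No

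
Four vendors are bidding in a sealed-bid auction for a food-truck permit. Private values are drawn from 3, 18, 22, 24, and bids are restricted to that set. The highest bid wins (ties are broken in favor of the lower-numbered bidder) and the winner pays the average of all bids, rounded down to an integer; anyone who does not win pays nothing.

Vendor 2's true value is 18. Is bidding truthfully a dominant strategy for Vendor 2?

No

Consider the case where Vendor 1 bids 3, Vendor 3 bids 3 and Vendor 4 bids 22.
Truthful bid 18: loses, pays 0, utility 0.
Bid 22 instead: wins, pays 12, utility 18 - 12 = 6.
Since 6 > 0, bidding 22 is strictly better here, so truthful bidding is not dominant.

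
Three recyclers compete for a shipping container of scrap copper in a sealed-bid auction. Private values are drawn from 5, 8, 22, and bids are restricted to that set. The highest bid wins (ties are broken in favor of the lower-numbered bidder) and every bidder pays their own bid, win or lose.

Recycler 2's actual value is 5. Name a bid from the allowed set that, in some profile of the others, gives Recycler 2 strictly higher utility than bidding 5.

8

Suppose Recycler 1 bids 5 and Recycler 3 bids 5.
Bid 5: loses but pays 5, utility -5.
Bid 8: wins, pays 8, utility 5 - 8 = -3.
So bidding 8 beats truth here (-3 > -5).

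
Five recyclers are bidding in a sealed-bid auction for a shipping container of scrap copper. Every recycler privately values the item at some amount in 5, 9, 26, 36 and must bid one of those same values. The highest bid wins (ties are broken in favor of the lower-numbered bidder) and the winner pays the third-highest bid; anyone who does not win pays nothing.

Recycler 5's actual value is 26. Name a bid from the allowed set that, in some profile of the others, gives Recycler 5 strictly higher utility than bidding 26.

36

Suppose Recycler 1 bids 5, Recycler 2 bids 5, Recycler 3 bids 5 and Recycler 4 bids 26.
Bid 26: loses, pays 0, utility 0.
Bid 36: wins, pays 5, utility 26 - 5 = 21.
So bidding 36 beats truth here (21 > 0).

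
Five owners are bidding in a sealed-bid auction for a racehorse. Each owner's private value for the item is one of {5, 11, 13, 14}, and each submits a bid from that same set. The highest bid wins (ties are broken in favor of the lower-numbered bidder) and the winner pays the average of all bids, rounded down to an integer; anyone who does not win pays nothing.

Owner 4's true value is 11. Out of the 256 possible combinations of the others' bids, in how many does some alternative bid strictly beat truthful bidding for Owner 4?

54

Others bid (5, 5, 5, 13): truth gives 0; bid 13 gives 3 > 0. Violating.
Others bid (5, 5, 5, 14): truth gives 0; bid 14 gives 3 > 0. Violating.
Others bid (5, 5, 11, 5): truth gives 0; bid 13 gives 4 > 0. Violating.
Others bid (5, 5, 11, 11): truth gives 0; bid 13 gives 2 > 0. Violating.
Others bid (5, 5, 5, 5): truth gives 5; no alternative beats it.
Others bid (5, 5, 5, 11): truth gives 4; no alternative beats it.
(Checking all 256 profiles: 54 have a profitable deviation, 202 do not.)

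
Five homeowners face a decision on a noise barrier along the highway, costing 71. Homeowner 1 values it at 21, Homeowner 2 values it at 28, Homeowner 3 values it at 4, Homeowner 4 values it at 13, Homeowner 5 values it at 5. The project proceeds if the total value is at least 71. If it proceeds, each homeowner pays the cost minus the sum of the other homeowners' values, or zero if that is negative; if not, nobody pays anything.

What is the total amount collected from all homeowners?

71

Total value 71 ≥ cost 71, so it is built.
Homeowner 1: others sum to 50; max(0, 71 - 50) = 21.
Homeowner 2: others sum to 43; max(0, 71 - 43) = 28.
Homeowner 3: others sum to 67; max(0, 71 - 67) = 4.
Homeowner 4: others sum to 58; max(0, 71 - 58) = 13.
Homeowner 5: others sum to 66; max(0, 71 - 66) = 5.
Total collected = 21 + 28 + 4 + 13 + 5 = 71.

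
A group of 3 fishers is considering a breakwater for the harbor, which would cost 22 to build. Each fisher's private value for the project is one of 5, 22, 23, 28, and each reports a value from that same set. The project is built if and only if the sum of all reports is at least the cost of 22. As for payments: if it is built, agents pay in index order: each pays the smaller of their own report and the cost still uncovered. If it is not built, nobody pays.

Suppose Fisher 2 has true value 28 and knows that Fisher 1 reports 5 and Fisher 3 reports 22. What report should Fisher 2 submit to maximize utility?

Report 5: project built, pays 5, utility 28 - 5 = 23.
Report 22: project built, pays 17, utility 28 - 17 = 11.
Report 23: project built, pays 17, utility 28 - 17 = 11.
Report 28: project built, pays 17, utility 28 - 17 = 11.
The best choice is 5 with utility 23.

5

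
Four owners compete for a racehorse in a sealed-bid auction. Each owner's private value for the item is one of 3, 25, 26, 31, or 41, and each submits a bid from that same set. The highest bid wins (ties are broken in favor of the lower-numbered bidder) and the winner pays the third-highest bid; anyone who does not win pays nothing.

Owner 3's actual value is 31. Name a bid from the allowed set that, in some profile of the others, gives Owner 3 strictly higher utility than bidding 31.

41

Suppose Owner 1 bids 3, Owner 2 bids 3 and Owner 4 bids 41.
Bid 31: loses, pays 0, utility 0.
Bid 41: wins, pays 3, utility 31 - 3 = 28.
So bidding 41 beats truth here (28 > 0).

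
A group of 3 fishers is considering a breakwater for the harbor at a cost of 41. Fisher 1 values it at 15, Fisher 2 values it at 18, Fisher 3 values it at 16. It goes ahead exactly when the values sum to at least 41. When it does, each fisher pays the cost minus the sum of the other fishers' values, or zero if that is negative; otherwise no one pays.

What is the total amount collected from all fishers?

25

Total value 49 ≥ cost 41, so it is built.
Fisher 1: others sum to 34; max(0, 41 - 34) = 7.
Fisher 2: others sum to 31; max(0, 41 - 31) = 10.
Fisher 3: others sum to 33; max(0, 41 - 33) = 8.
Total collected = 7 + 10 + 8 = 25.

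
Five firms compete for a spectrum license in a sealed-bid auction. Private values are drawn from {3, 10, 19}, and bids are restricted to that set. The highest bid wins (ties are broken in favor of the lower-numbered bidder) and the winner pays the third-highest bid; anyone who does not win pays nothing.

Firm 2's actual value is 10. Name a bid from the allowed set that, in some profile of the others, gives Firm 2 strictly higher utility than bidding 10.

Suppose Firm 1 bids 3, Firm 3 bids 3, Firm 4 bids 3 and Firm 5 bids 19.
Bid 10: loses, pays 0, utility 0.
Bid 19: wins, pays 3, utility 10 - 3 = 7.
So bidding 19 beats truth here (7 > 0).

19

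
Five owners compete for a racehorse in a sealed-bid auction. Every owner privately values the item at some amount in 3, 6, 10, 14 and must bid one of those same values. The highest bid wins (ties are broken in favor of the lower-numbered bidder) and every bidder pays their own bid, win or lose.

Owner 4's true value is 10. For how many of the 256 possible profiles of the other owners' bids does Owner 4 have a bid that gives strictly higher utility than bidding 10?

234

Others bid (3, 3, 3, 3): truth gives 0; bid 6 gives 4 > 0. Violating.
Others bid (3, 3, 3, 6): truth gives 0; bid 6 gives 4 > 0. Violating.
Others bid (3, 3, 3, 14): truth gives -10; bid 3 gives -3 > -10. Violating.
Others bid (3, 3, 6, 14): truth gives -10; bid 3 gives -3 > -10. Violating.
Others bid (3, 3, 3, 10): truth gives 0; no alternative beats it.
Others bid (3, 3, 6, 3): truth gives 0; no alternative beats it.
(Checking all 256 profiles: 234 have a profitable deviation, 22 do not.)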